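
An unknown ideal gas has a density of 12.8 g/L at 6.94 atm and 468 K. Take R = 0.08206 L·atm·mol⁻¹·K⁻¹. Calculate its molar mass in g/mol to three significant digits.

M ≈ 70.8 g/mol

ρ = PM/(RT) ⇒ M = ρRT/P = (12.8 × 0.08206 × 468.0) / 6.94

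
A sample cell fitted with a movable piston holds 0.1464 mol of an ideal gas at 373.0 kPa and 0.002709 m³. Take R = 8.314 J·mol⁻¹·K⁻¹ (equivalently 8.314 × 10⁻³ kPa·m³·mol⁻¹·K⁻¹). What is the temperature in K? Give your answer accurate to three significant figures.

PV = nRT ⇒ T = PV/(nR) = (373.0 × 0.002709) / (0.1464 × 8.314 × 10⁻³)

T ≈ 830 K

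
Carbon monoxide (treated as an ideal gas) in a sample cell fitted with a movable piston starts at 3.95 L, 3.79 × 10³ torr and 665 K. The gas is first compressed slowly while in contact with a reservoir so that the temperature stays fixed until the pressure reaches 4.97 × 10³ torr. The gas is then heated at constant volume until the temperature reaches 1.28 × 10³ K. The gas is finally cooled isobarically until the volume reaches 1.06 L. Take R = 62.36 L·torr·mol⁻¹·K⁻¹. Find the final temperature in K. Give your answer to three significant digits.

T constant ⇒ Boyle's law P V = const: T₂ = T₁; V₂ = V₁·(P₁/P₂) = 3.012 L.
Isochoric, so P/T is constant: V₃ = V₂; P₃ = P₂·(T₃/T₂) = 9566 torr.
Isobaric, so V/T is constant: P₄ = P₃; T₄ = T₃·(V₄/V₃) = 450.4 K.

T₄ ≈ 450 K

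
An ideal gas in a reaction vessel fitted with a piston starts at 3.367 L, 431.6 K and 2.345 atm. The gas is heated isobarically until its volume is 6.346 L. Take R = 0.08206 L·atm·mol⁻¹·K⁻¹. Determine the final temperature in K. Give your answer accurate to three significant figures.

T₂ ≈ 813 K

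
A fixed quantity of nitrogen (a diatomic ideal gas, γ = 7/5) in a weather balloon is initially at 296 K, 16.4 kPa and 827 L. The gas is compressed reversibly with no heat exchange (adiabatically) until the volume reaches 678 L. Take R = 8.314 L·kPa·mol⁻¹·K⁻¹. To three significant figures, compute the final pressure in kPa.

P₂ ≈ 21.7 kPa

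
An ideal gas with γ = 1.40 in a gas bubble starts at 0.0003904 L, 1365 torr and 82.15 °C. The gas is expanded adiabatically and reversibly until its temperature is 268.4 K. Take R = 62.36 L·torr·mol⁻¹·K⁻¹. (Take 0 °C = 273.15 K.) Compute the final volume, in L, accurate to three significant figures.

V₂ ≈ 0.000787 L

Convert: T₁ = 355.3 K.
Adiabatic (γ = 1.40), T V^(γ−1) and P V^γ constant: P₂ = P₁·(T₂/T₁)^(γ/(γ−1)) = 511.4 torr; V₂ = V₁·(T₁/T₂)^(1/(γ−1)) = 0.0007871 L.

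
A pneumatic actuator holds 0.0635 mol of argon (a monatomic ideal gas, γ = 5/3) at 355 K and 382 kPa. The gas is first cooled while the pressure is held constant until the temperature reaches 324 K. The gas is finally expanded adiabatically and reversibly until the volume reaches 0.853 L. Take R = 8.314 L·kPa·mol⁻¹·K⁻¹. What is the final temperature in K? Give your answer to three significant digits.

From PV = nRT: V₁ = nRT₁/P₁ = 0.4906 L.
P constant ⇒ V ∝ T: P₂ = P₁; V₂ = V₁·(T₂/T₁) = 0.4478 L.
Adiabatic (γ = 5/3), T V^(γ−1) and P V^γ constant: T₃ = T₂·(V₂/V₃)^(γ−1) = 210.8 K; P₃ = P₂·(V₂/V₃)^γ = 130.5 kPa.

T₃ ≈ 211 K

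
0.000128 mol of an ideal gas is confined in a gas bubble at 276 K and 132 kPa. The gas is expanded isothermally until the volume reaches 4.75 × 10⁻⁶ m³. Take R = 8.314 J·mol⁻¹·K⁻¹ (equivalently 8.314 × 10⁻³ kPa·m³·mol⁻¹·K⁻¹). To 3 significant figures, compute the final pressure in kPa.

P₂ ≈ 61.8 kPa

From PV = nRT: V₁ = nRT₁/P₁ = 2.225e-06 m³.
T constant ⇒ Boyle's law P V = const: T₂ = T₁; P₂ = P₁·(V₁/V₂) = 61.84 kPa.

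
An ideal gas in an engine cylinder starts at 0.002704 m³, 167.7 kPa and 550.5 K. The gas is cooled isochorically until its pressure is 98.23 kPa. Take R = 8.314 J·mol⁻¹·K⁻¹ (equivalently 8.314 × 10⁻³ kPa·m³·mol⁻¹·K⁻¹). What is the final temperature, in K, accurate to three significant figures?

V constant ⇒ P ∝ T: V₂ = V₁; T₂ = T₁·(P₂/P₁) = 322.5 K.

T₂ ≈ 322 K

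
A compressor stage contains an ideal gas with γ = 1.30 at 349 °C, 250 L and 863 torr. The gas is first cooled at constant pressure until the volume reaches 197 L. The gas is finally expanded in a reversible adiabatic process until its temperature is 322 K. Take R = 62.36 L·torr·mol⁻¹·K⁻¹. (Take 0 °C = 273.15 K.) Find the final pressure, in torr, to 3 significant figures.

Convert: T₁ = 622.1 K.
P constant ⇒ V ∝ T: P₂ = P₁; T₂ = T₁·(V₂/V₁) = 490.3 K.
Adiabatic (γ = 1.30), T V^(γ−1) and P V^γ constant: P₃ = P₂·(T₃/T₂)^(γ/(γ−1)) = 139.6 torr; V₃ = V₂·(T₂/T₃)^(1/(γ−1)) = 799.9 L.

P₃ ≈ 140 torr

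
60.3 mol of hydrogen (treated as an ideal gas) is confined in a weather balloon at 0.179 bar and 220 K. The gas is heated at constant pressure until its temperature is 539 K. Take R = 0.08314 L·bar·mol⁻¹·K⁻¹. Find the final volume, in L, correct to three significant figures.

V₂ ≈ 1.51e+04 L

From PV = nRT: V₁ = nRT₁/P₁ = 6162 L.
P constant ⇒ V ∝ T: P₂ = P₁; V₂ = V₁·(T₂/T₁) = 1.510e+04 L.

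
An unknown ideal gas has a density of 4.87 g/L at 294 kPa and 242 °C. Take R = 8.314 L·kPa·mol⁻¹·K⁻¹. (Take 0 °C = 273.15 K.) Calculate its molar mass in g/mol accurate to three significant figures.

ρ = PM/(RT) ⇒ M = ρRT/P = (4.87 × 8.314 × 515.1) / 294

M ≈ 70.9 g/mol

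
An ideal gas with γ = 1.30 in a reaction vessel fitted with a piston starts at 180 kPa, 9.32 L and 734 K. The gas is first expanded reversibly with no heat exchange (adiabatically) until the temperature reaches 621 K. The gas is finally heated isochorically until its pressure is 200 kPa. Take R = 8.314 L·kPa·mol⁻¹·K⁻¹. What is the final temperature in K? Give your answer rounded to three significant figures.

Reversible adiabatic, γ = 1.30: P₂ = P₁·(T₂/T₁)^(γ/(γ−1)) = 87.23 kPa; V₂ = V₁·(T₁/T₂)^(1/(γ−1)) = 16.27 L.
Isochoric, so P/T is constant: V₃ = V₂; T₃ = T₂·(P₃/P₂) = 1424 K.

T₃ ≈ 1.42e+03 K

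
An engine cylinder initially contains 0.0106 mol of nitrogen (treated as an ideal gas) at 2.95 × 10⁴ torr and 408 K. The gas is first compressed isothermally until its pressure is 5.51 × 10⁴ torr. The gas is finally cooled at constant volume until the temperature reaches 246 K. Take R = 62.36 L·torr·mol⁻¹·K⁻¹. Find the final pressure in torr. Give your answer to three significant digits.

P₃ ≈ 3.32e+04 torr

From PV = nRT: V₁ = nRT₁/P₁ = 0.009142 L.
Isothermal, so P V is constant: T₂ = T₁; V₂ = V₁·(P₁/P₂) = 0.004895 L.
Isochoric, so P/T is constant: V₃ = V₂; P₃ = P₂·(T₃/T₂) = 3.322e+04 torr.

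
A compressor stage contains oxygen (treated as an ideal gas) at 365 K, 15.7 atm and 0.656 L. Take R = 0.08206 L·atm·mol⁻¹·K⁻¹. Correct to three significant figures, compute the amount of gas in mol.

PV = nRT ⇒ n = PV/(RT) = (15.7 × 0.656) / (0.08206 × 365)

n ≈ 0.344 mol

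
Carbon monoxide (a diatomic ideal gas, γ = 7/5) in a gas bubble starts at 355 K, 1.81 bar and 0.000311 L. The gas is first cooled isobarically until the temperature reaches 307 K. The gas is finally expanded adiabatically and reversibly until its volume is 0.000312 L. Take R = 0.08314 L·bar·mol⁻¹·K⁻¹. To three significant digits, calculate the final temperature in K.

T₃ ≈ 289 K

P constant ⇒ V ∝ T: P₂ = P₁; V₂ = V₁·(T₂/T₁) = 0.0002689 L.
Reversible adiabatic, γ = 7/5: T₃ = T₂·(V₂/V₃)^(γ−1) = 289.3 K; P₃ = P₂·(V₂/V₃)^γ = 1.470 bar.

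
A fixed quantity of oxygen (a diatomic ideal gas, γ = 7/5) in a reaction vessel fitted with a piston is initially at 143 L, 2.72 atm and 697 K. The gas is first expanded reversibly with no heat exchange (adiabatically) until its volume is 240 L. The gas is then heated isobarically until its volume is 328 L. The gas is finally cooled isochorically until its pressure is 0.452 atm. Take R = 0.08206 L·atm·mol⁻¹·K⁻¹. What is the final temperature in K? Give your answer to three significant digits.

T₄ ≈ 266 K

Adiabatic (γ = 7/5), T V^(γ−1) and P V^γ constant: T₂ = T₁·(V₁/V₂)^(γ−1) = 566.6 K; P₂ = P₁·(V₁/V₂)^γ = 1.317 atm.
P constant ⇒ V ∝ T: P₃ = P₂; T₃ = T₂·(V₃/V₂) = 774.4 K.
Isochoric, so P/T is constant: V₄ = V₃; T₄ = T₃·(P₄/P₃) = 265.7 K.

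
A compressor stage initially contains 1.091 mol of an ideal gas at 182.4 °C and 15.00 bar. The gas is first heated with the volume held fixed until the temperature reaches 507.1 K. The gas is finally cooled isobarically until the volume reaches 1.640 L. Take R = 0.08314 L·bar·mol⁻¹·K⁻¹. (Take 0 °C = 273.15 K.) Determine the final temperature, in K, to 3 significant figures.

T₃ ≈ 302 K

Convert: T₁ = 455.5 K.
From PV = nRT: V₁ = nRT₁/P₁ = 2.755 L.
V constant ⇒ P ∝ T: V₂ = V₁; P₂ = P₁·(T₂/T₁) = 16.70 bar.
P constant ⇒ V ∝ T: P₃ = P₂; T₃ = T₂·(V₃/V₂) = 301.9 K.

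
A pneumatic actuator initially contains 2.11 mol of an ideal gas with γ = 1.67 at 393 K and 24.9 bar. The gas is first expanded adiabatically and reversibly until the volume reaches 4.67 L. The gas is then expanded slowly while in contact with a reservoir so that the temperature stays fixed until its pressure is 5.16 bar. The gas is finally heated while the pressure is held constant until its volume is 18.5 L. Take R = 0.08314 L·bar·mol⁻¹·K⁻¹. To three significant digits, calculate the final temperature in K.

T₄ ≈ 544 K

From PV = nRT: V₁ = nRT₁/P₁ = 2.769 L.
Adiabatic (γ = 1.67), T V^(γ−1) and P V^γ constant: T₂ = T₁·(V₁/V₂)^(γ−1) = 276.9 K; P₂ = P₁·(V₁/V₂)^γ = 10.40 bar.
T constant ⇒ Boyle's law P V = const: T₃ = T₂; V₃ = V₂·(P₂/P₃) = 9.413 L.
Isobaric, so V/T is constant: P₄ = P₃; T₄ = T₃·(V₄/V₃) = 544.2 K.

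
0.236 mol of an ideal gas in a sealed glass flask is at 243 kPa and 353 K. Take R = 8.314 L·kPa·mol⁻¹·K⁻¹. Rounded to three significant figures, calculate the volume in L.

PV = nRT ⇒ V = nRT/P = (0.236 × 8.314 × 353) / 243

V ≈ 2.85 L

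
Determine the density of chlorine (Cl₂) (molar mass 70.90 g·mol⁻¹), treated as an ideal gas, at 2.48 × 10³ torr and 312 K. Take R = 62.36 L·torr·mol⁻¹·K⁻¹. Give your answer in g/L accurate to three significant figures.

ρ ≈ 9.04 g/L

ρ = PM/(RT) = (2.48e+03 × 70.90) / (62.36 × 312.0)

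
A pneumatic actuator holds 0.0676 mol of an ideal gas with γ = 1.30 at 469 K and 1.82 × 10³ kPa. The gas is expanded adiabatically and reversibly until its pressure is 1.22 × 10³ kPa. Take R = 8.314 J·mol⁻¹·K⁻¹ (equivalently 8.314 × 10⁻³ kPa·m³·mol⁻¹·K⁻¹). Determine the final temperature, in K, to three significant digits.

T₂ ≈ 428 K

From PV = nRT: V₁ = nRT₁/P₁ = 0.0001448 m³.
Reversible adiabatic, γ = 1.30: T₂ = T₁·(P₂/P₁)^((γ−1)/γ) = 427.6 K; V₂ = V₁·(P₁/P₂)^(1/γ) = 0.0001970 m³.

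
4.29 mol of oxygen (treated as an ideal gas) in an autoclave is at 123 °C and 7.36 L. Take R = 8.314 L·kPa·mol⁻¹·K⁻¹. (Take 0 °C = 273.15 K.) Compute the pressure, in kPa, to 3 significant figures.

P ≈ 1.92e+03 kPa

Convert: T = 396.15 K.
PV = nRT ⇒ P = nRT/V = (4.29 × 8.314 × 396.15) / 7.36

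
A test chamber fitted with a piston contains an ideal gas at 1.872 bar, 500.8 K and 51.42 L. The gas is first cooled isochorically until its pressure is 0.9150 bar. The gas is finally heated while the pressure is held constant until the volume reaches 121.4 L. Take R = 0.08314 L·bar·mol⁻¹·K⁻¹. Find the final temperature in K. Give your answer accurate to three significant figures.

T₃ ≈ 578 K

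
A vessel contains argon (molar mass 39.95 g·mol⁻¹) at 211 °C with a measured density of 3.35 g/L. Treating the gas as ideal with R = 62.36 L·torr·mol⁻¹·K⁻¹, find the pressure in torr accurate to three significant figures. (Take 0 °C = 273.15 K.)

ρ = PM/(RT) ⇒ P = ρRT/M = (3.35 × 62.36 × 484.1) / 39.95

P ≈ 2.53e+03 torr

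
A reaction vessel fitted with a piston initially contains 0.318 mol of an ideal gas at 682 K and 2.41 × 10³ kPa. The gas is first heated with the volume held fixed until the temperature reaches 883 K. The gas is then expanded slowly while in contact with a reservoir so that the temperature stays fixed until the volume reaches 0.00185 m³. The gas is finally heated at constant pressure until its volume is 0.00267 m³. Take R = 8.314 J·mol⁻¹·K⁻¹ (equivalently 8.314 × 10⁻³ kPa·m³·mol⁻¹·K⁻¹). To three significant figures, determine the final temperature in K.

T₄ ≈ 1.27e+03 K

From PV = nRT: V₁ = nRT₁/P₁ = 0.0007482 m³.
V constant ⇒ P ∝ T: V₂ = V₁; P₂ = P₁·(T₂/T₁) = 3120 kPa.
T constant ⇒ Boyle's law P V = const: T₃ = T₂; P₃ = P₂·(V₂/V₃) = 1262 kPa.
Isobaric, so V/T is constant: P₄ = P₃; T₄ = T₃·(V₄/V₃) = 1274 K.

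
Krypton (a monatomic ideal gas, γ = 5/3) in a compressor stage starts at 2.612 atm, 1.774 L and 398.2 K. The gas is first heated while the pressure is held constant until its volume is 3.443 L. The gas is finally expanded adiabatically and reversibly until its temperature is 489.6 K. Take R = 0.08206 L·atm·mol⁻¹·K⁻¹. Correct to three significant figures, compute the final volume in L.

P constant ⇒ V ∝ T: P₂ = P₁; T₂ = T₁·(V₂/V₁) = 772.8 K.
Reversible adiabatic, γ = 5/3: P₃ = P₂·(T₃/T₂)^(γ/(γ−1)) = 0.8344 atm; V₃ = V₂·(T₂/T₃)^(1/(γ−1)) = 6.828 L.

V₃ ≈ 6.83 L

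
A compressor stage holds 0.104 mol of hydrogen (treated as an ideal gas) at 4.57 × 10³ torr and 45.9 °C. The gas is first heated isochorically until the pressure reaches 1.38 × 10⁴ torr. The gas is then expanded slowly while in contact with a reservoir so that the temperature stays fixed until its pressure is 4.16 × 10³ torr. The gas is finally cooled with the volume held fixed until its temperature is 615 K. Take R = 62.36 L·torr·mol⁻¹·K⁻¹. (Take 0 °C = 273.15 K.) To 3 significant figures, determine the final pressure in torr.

Convert: T₁ = 319.0 K.
From PV = nRT: V₁ = nRT₁/P₁ = 0.4528 L.
Isochoric, so P/T is constant: V₂ = V₁; T₂ = T₁·(P₂/P₁) = 963.4 K.
Isothermal, so P V is constant: T₃ = T₂; V₃ = V₂·(P₂/P₃) = 1.502 L.
Isochoric, so P/T is constant: V₄ = V₃; P₄ = P₃·(T₄/T₃) = 2656 torr.

P₄ ≈ 2.66e+03 torr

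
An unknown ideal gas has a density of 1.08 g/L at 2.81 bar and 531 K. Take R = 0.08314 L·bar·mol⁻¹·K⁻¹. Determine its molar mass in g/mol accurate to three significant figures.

M ≈ 17.0 g/mol

ρ = PM/(RT) ⇒ M = ρRT/P = (1.08 × 0.08314 × 531.0) / 2.81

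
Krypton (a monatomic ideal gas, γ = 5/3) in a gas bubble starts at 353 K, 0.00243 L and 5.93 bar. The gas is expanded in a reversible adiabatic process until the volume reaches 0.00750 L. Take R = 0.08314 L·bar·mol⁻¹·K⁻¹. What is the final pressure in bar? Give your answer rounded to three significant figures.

P₂ ≈ 0.906 bar

Reversible adiabatic, γ = 5/3: T₂ = T₁·(V₁/V₂)^(γ−1) = 166.5 K; P₂ = P₁·(V₁/V₂)^γ = 0.9064 bar.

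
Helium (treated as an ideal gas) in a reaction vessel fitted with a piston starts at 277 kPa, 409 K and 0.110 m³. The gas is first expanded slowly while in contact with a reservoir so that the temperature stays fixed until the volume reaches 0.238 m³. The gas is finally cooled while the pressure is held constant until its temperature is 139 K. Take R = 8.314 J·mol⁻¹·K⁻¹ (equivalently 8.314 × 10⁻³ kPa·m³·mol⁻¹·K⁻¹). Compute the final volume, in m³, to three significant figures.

V₃ ≈ 0.0809 m³

Isothermal, so P V is constant: T₂ = T₁; P₂ = P₁·(V₁/V₂) = 128.0 kPa.
P constant ⇒ V ∝ T: P₃ = P₂; V₃ = V₂·(T₃/T₂) = 0.08089 m³.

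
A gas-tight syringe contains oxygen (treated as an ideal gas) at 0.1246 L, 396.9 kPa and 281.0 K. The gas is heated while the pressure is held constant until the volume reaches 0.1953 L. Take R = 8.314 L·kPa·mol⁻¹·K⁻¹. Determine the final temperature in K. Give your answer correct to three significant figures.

T₂ ≈ 440 K

P constant ⇒ V ∝ T: P₂ = P₁; T₂ = T₁·(V₂/V₁) = 440.4 K.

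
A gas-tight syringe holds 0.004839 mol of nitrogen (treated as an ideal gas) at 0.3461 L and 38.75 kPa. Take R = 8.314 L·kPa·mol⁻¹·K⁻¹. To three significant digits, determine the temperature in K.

PV = nRT ⇒ T = PV/(nR) = (38.75 × 0.3461) / (0.004839 × 8.314)

T ≈ 333 K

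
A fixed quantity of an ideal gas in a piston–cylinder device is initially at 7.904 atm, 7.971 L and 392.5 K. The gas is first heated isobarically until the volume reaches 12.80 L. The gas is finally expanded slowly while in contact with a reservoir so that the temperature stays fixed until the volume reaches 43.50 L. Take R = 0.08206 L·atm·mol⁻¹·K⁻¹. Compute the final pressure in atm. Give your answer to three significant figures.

P₃ ≈ 2.33 atm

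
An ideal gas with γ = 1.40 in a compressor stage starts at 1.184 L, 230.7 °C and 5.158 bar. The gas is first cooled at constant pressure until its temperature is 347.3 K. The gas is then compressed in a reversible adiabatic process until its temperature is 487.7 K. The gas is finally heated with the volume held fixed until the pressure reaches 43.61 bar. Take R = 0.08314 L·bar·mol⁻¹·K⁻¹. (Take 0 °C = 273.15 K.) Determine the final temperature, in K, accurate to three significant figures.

T₄ ≈ 1.26e+03 K

Convert: T₁ = 503.8 K.
Isobaric, so V/T is constant: P₂ = P₁; V₂ = V₁·(T₂/T₁) = 0.8161 L.
Reversible adiabatic, γ = 1.40: P₃ = P₂·(T₃/T₂)^(γ/(γ−1)) = 16.93 bar; V₃ = V₂·(T₂/T₃)^(1/(γ−1)) = 0.3492 L.
V constant ⇒ P ∝ T: V₄ = V₃; T₄ = T₃·(P₄/P₃) = 1257 K.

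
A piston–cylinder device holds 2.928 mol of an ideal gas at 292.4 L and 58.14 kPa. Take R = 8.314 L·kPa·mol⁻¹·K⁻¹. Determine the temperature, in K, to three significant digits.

PV = nRT ⇒ T = PV/(nR) = (58.14 × 292.4) / (2.928 × 8.314)

T ≈ 698 K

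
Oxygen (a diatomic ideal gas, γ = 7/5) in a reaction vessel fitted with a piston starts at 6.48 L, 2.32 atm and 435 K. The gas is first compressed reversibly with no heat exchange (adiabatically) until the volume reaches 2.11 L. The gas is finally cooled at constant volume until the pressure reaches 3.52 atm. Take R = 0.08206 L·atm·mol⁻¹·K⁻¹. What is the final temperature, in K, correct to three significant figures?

Adiabatic (γ = 7/5), T V^(γ−1) and P V^γ constant: T₂ = T₁·(V₁/V₂)^(γ−1) = 681.4 K; P₂ = P₁·(V₁/V₂)^γ = 11.16 atm.
V constant ⇒ P ∝ T: V₃ = V₂; T₃ = T₂·(P₃/P₂) = 214.9 K.

T₃ ≈ 215 K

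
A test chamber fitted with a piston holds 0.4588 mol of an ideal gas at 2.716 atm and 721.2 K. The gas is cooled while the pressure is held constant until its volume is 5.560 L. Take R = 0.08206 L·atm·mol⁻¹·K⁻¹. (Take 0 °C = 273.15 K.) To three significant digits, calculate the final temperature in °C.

From PV = nRT: V₁ = nRT₁/P₁ = 9.997 L.
P constant ⇒ V ∝ T: P₂ = P₁; T₂ = T₁·(V₂/V₁) = 401.1 K.

T₂ ≈ 128 °C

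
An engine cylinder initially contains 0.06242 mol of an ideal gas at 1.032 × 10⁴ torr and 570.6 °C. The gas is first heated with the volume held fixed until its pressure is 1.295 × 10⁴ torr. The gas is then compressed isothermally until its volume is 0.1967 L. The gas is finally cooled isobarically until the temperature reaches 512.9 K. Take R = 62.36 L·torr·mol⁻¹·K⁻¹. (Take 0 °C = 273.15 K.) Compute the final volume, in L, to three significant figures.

Convert: T₁ = 843.8 K.
From PV = nRT: V₁ = nRT₁/P₁ = 0.3182 L.
Isochoric, so P/T is constant: V₂ = V₁; T₂ = T₁·(P₂/P₁) = 1059 K.
T constant ⇒ Boyle's law P V = const: T₃ = T₂; P₃ = P₂·(V₂/V₃) = 2.095e+04 torr.
Isobaric, so V/T is constant: P₄ = P₃; V₄ = V₃·(T₄/T₃) = 0.09529 L.

V₄ ≈ 0.0953 L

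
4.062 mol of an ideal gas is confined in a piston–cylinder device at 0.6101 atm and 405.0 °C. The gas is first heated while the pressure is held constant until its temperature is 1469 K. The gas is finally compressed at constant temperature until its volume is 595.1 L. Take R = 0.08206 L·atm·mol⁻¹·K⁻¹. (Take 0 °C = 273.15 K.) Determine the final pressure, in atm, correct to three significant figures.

Convert: T₁ = 678.1 K.
From PV = nRT: V₁ = nRT₁/P₁ = 370.5 L.
Isobaric, so V/T is constant: P₂ = P₁; V₂ = V₁·(T₂/T₁) = 802.6 L.
T constant ⇒ Boyle's law P V = const: T₃ = T₂; P₃ = P₂·(V₂/V₃) = 0.8228 atm.

P₃ ≈ 0.823 atm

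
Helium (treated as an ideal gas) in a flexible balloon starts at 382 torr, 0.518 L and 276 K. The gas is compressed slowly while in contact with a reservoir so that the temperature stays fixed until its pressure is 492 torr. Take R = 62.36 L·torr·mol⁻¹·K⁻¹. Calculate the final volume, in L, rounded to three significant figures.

Isothermal, so P V is constant: T₂ = T₁; V₂ = V₁·(P₁/P₂) = 0.4022 L.

V₂ ≈ 0.402 L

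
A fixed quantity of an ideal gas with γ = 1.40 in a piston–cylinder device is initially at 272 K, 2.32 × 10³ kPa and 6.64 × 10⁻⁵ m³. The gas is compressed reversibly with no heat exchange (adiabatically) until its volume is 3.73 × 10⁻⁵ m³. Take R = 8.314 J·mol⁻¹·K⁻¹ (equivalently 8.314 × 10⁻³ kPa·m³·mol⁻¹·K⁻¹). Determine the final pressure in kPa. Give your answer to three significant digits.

P₂ ≈ 5.20e+03 kPa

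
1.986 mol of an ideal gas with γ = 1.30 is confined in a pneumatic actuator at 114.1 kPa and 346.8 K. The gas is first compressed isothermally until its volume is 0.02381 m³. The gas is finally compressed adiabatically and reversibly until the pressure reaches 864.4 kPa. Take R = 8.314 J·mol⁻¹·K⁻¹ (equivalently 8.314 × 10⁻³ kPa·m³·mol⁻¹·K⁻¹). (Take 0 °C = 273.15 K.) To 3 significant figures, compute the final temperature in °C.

T₃ ≈ 193 °C

From PV = nRT: V₁ = nRT₁/P₁ = 0.05019 m³.
T constant ⇒ Boyle's law P V = const: T₂ = T₁; P₂ = P₁·(V₁/V₂) = 240.5 kPa.
Reversible adiabatic, γ = 1.30: T₃ = T₂·(P₃/P₂)^((γ−1)/γ) = 465.9 K; V₃ = V₂·(P₂/P₃)^(1/γ) = 0.008900 m³.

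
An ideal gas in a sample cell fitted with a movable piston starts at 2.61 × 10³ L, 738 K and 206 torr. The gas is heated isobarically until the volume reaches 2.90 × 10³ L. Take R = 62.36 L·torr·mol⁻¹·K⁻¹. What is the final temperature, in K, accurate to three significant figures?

Isobaric, so V/T is constant: P₂ = P₁; T₂ = T₁·(V₂/V₁) = 820.0 K.

T₂ ≈ 820 K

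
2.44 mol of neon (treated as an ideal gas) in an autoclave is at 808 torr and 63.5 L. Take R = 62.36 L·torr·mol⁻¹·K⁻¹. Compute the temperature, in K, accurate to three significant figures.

T ≈ 337 K

PV = nRT ⇒ T = PV/(nR) = (808 × 63.5) / (2.44 × 62.36)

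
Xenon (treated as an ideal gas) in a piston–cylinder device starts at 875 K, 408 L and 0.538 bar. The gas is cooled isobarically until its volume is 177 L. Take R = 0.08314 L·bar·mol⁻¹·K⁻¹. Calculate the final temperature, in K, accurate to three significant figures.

Isobaric, so V/T is constant: P₂ = P₁; T₂ = T₁·(V₂/V₁) = 379.6 K.

T₂ ≈ 380 K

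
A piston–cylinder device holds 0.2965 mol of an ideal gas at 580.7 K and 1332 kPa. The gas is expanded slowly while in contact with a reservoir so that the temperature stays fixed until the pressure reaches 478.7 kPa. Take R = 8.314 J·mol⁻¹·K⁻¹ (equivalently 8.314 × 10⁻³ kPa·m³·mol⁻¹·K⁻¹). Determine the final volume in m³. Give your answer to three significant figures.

V₂ ≈ 0.00299 m³

From PV = nRT: V₁ = nRT₁/P₁ = 0.001075 m³.
Isothermal, so P V is constant: T₂ = T₁; V₂ = V₁·(P₁/P₂) = 0.002990 m³.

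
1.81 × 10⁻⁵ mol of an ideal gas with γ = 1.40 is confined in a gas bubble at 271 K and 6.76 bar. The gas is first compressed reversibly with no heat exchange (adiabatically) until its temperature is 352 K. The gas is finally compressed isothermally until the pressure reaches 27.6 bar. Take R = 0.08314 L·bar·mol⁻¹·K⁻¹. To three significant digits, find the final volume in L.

V₃ ≈ 1.92e-05 L

From PV = nRT: V₁ = nRT₁/P₁ = 6.033e-05 L.
Adiabatic (γ = 1.40), T V^(γ−1) and P V^γ constant: P₂ = P₁·(T₂/T₁)^(γ/(γ−1)) = 16.88 bar; V₂ = V₁·(T₁/T₂)^(1/(γ−1)) = 3.137e-05 L.
Isothermal, so P V is constant: T₃ = T₂; V₃ = V₂·(P₂/P₃) = 1.919e-05 L.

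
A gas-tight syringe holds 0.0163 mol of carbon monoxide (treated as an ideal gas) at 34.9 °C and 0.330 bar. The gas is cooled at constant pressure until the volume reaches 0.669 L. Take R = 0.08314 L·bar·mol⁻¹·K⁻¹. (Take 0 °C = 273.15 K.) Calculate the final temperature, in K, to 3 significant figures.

Convert: T₁ = 308.0 K.
From PV = nRT: V₁ = nRT₁/P₁ = 1.265 L.
P constant ⇒ V ∝ T: P₂ = P₁; T₂ = T₁·(V₂/V₁) = 162.9 K.

T₂ ≈ 163 K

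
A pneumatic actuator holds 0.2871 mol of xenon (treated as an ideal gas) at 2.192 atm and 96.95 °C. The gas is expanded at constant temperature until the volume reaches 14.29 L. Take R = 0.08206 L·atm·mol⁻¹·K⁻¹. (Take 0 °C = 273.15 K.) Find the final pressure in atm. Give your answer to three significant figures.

Convert: T₁ = 370.1 K.
From PV = nRT: V₁ = nRT₁/P₁ = 3.978 L.
T constant ⇒ Boyle's law P V = const: T₂ = T₁; P₂ = P₁·(V₁/V₂) = 0.6102 atm.

P₂ ≈ 0.610 atm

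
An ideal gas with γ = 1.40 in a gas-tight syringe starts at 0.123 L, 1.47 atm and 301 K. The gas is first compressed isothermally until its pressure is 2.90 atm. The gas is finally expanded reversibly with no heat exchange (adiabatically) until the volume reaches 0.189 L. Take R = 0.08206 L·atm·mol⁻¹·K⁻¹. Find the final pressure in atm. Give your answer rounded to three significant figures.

P₃ ≈ 0.614 atm

T constant ⇒ Boyle's law P V = const: T₂ = T₁; V₂ = V₁·(P₁/P₂) = 0.06235 L.
Adiabatic (γ = 1.40), T V^(γ−1) and P V^γ constant: T₃ = T₂·(V₂/V₃)^(γ−1) = 193.2 K; P₃ = P₂·(V₂/V₃)^γ = 0.6139 atm.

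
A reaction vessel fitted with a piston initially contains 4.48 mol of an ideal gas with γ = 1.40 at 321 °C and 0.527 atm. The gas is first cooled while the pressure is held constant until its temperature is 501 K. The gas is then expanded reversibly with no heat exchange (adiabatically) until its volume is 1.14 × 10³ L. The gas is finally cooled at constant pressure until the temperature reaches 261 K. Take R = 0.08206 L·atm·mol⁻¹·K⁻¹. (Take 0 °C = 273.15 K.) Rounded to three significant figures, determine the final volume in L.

Convert: T₁ = 594.1 K.
From PV = nRT: V₁ = nRT₁/P₁ = 414.5 L.
P constant ⇒ V ∝ T: P₂ = P₁; V₂ = V₁·(T₂/T₁) = 349.5 L.
Reversible adiabatic, γ = 1.40: T₃ = T₂·(V₂/V₃)^(γ−1) = 312.2 K; P₃ = P₂·(V₂/V₃)^γ = 0.1007 atm.
Isobaric, so V/T is constant: P₄ = P₃; V₄ = V₃·(T₄/T₃) = 953.0 L.

V₄ ≈ 953 L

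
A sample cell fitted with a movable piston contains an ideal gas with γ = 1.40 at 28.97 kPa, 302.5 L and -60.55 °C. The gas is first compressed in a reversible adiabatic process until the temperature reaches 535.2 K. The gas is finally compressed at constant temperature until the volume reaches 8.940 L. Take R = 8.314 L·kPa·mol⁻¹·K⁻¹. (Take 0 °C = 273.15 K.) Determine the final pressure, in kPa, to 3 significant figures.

P₃ ≈ 2.47e+03 kPa

Convert: T₁ = 212.6 K.
Adiabatic (γ = 1.40), T V^(γ−1) and P V^γ constant: P₂ = P₁·(T₂/T₁)^(γ/(γ−1)) = 733.3 kPa; V₂ = V₁·(T₁/T₂)^(1/(γ−1)) = 30.08 L.
T constant ⇒ Boyle's law P V = const: T₃ = T₂; P₃ = P₂·(V₂/V₃) = 2468 kPa.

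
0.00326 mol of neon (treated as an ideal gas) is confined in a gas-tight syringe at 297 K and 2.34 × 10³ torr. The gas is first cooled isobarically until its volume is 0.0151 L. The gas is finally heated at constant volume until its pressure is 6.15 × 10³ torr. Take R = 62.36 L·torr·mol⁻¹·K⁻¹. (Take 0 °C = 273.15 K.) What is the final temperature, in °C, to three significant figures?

T₃ ≈ 184 °C

From PV = nRT: V₁ = nRT₁/P₁ = 0.02580 L.
P constant ⇒ V ∝ T: P₂ = P₁; T₂ = T₁·(V₂/V₁) = 173.8 K.
V constant ⇒ P ∝ T: V₃ = V₂; T₃ = T₂·(P₃/P₂) = 456.8 K.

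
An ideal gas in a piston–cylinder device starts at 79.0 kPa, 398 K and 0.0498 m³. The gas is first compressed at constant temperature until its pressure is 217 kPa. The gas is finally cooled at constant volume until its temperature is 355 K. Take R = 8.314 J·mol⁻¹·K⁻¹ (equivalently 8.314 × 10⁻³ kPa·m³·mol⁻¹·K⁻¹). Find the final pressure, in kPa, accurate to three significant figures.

P₃ ≈ 194 kPa

Isothermal, so P V is constant: T₂ = T₁; V₂ = V₁·(P₁/P₂) = 0.01813 m³.
Isochoric, so P/T is constant: V₃ = V₂; P₃ = P₂·(T₃/T₂) = 193.6 kPa.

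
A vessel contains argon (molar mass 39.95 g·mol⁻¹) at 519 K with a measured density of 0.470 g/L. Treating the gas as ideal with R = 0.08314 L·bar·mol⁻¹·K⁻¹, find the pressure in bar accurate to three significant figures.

P ≈ 0.508 bar

ρ = PM/(RT) ⇒ P = ρRT/M = (0.470 × 0.08314 × 519.0) / 39.95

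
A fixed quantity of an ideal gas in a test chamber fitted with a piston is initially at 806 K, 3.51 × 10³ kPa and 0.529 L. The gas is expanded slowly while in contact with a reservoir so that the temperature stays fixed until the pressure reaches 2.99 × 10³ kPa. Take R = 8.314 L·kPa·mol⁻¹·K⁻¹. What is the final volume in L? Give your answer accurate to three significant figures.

V₂ ≈ 0.621 L

T constant ⇒ Boyle's law P V = const: T₂ = T₁; V₂ = V₁·(P₁/P₂) = 0.6210 L.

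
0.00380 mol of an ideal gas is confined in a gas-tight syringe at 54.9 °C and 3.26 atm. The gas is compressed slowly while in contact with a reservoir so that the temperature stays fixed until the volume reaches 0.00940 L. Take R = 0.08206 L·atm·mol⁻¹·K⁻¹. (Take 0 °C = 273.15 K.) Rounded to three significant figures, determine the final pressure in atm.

P₂ ≈ 10.9 atm

Convert: T₁ = 328.0 K.
From PV = nRT: V₁ = nRT₁/P₁ = 0.03138 L.
Isothermal, so P V is constant: T₂ = T₁; P₂ = P₁·(V₁/V₂) = 10.88 atm.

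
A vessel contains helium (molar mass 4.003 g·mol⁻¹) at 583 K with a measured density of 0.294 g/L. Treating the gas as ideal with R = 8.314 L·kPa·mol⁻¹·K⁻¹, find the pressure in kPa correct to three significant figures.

P ≈ 356 kPa

ρ = PM/(RT) ⇒ P = ρRT/M = (0.294 × 8.314 × 583.0) / 4.003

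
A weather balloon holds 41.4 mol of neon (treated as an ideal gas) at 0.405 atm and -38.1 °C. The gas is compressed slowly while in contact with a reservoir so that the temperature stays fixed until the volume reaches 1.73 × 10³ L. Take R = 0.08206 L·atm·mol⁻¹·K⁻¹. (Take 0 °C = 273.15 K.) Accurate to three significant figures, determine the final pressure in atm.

Convert: T₁ = 235.0 K.
From PV = nRT: V₁ = nRT₁/P₁ = 1972 L.
Isothermal, so P V is constant: T₂ = T₁; P₂ = P₁·(V₁/V₂) = 0.4616 atm.

P₂ ≈ 0.462 atm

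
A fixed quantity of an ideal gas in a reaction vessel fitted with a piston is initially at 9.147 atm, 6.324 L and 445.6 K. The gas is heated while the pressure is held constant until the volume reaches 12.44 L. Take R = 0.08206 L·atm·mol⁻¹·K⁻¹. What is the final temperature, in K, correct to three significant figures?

T₂ ≈ 877 K

P constant ⇒ V ∝ T: P₂ = P₁; T₂ = T₁·(V₂/V₁) = 876.5 K.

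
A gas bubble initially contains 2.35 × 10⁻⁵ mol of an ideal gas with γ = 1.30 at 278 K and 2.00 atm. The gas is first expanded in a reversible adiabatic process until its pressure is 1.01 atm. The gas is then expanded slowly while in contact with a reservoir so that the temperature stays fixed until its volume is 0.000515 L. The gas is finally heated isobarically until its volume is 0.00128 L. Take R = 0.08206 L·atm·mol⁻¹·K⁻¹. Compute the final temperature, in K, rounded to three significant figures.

From PV = nRT: V₁ = nRT₁/P₁ = 0.0002680 L.
Adiabatic (γ = 1.30), T V^(γ−1) and P V^γ constant: T₂ = T₁·(P₂/P₁)^((γ−1)/γ) = 237.5 K; V₂ = V₁·(P₁/P₂)^(1/γ) = 0.0004534 L.
Isothermal, so P V is constant: T₃ = T₂; P₃ = P₂·(V₂/V₃) = 0.8891 atm.
Isobaric, so V/T is constant: P₄ = P₃; T₄ = T₃·(V₄/V₃) = 590.2 K.

T₄ ≈ 590 K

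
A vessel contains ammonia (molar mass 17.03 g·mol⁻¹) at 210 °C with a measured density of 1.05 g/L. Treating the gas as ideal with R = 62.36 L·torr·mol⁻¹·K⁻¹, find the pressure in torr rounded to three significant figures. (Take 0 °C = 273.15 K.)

P ≈ 1.86e+03 torr

ρ = PM/(RT) ⇒ P = ρRT/M = (1.05 × 62.36 × 483.1) / 17.03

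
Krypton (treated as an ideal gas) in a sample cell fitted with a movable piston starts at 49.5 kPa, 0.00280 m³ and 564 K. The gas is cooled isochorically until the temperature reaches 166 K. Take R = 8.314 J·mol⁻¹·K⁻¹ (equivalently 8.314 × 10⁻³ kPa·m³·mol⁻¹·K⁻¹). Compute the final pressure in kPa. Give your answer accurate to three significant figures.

P₂ ≈ 14.6 kPa

V constant ⇒ P ∝ T: V₂ = V₁; P₂ = P₁·(T₂/T₁) = 14.57 kPa.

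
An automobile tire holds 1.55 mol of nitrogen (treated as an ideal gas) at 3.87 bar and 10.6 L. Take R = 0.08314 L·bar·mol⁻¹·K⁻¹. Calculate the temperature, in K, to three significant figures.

T ≈ 318 K

PV = nRT ⇒ T = PV/(nR) = (3.87 × 10.6) / (1.55 × 0.08314)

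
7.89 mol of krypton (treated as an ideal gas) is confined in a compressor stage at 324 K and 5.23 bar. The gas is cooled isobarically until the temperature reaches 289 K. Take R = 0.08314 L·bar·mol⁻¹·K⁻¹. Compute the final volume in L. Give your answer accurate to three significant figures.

V₂ ≈ 36.2 L

From PV = nRT: V₁ = nRT₁/P₁ = 40.64 L.
P constant ⇒ V ∝ T: P₂ = P₁; V₂ = V₁·(T₂/T₁) = 36.25 L.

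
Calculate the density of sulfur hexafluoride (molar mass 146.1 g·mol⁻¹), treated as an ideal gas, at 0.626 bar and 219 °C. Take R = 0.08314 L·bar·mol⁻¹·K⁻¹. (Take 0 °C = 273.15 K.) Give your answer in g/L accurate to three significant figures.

ρ = PM/(RT) = (0.626 × 146.1) / (0.08314 × 492.1)

ρ ≈ 2.24 g/L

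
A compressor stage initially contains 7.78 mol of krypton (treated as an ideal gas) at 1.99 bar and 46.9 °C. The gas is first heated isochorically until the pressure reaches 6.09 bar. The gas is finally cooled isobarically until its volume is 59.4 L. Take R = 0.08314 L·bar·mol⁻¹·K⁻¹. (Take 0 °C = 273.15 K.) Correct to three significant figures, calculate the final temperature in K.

T₃ ≈ 559 K

Convert: T₁ = 320.0 K.
From PV = nRT: V₁ = nRT₁/P₁ = 104.0 L.
V constant ⇒ P ∝ T: V₂ = V₁; T₂ = T₁·(P₂/P₁) = 979.4 K.
P constant ⇒ V ∝ T: P₃ = P₂; T₃ = T₂·(V₃/V₂) = 559.3 K.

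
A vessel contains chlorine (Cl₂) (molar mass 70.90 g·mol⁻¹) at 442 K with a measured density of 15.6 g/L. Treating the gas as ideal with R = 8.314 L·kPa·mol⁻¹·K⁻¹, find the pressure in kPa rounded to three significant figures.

P ≈ 809 kPa

ρ = PM/(RT) ⇒ P = ρRT/M = (15.6 × 8.314 × 442.0) / 70.90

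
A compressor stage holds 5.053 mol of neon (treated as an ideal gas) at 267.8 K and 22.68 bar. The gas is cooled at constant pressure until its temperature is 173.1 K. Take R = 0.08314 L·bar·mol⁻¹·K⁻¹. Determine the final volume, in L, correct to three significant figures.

From PV = nRT: V₁ = nRT₁/P₁ = 4.961 L.
Isobaric, so V/T is constant: P₂ = P₁; V₂ = V₁·(T₂/T₁) = 3.206 L.

V₂ ≈ 3.21 L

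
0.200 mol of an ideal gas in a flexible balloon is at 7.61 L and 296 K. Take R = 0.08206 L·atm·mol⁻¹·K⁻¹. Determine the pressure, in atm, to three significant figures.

PV = nRT ⇒ P = nRT/V = (0.200 × 0.08206 × 296) / 7.61

P ≈ 0.638 atm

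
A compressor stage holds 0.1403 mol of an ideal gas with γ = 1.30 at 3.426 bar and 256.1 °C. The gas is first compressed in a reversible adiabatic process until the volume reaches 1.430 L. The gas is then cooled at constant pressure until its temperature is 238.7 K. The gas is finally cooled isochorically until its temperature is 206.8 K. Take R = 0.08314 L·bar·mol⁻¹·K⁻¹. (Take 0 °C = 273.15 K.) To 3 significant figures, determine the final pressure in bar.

P₄ ≈ 4.01 bar

Convert: T₁ = 529.2 K.
From PV = nRT: V₁ = nRT₁/P₁ = 1.802 L.
Reversible adiabatic, γ = 1.30: T₂ = T₁·(V₁/V₂)^(γ−1) = 567.3 K; P₂ = P₁·(V₁/V₂)^γ = 4.627 bar.
P constant ⇒ V ∝ T: P₃ = P₂; V₃ = V₂·(T₃/T₂) = 0.6017 L.
V constant ⇒ P ∝ T: V₄ = V₃; P₄ = P₃·(T₄/T₃) = 4.009 bar.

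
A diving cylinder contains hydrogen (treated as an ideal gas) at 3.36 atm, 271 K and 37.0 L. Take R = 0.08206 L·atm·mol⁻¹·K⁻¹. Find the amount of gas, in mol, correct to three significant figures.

PV = nRT ⇒ n = PV/(RT) = (3.36 × 37.0) / (0.08206 × 271)

n ≈ 5.59 mol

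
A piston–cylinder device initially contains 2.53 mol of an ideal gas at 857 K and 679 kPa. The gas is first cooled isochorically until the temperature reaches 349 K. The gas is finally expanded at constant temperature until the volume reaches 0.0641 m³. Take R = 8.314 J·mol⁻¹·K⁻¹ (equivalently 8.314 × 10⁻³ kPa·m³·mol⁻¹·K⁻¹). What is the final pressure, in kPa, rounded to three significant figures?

P₃ ≈ 115 kPa

From PV = nRT: V₁ = nRT₁/P₁ = 0.02655 m³.
V constant ⇒ P ∝ T: V₂ = V₁; P₂ = P₁·(T₂/T₁) = 276.5 kPa.
T constant ⇒ Boyle's law P V = const: T₃ = T₂; P₃ = P₂·(V₂/V₃) = 114.5 kPa.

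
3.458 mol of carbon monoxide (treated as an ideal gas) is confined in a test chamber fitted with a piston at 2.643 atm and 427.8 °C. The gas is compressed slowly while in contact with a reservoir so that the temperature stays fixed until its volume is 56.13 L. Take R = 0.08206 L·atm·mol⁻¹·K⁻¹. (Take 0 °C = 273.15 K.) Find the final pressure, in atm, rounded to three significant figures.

P₂ ≈ 3.54 atm

Convert: T₁ = 701.0 K.
From PV = nRT: V₁ = nRT₁/P₁ = 75.26 L.
Isothermal, so P V is constant: T₂ = T₁; P₂ = P₁·(V₁/V₂) = 3.544 atm.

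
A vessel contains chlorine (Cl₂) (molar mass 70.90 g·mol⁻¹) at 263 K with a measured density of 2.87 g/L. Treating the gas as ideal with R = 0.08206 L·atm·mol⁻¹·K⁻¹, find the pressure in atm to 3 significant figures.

ρ = PM/(RT) ⇒ P = ρRT/M = (2.87 × 0.08206 × 263.0) / 70.90

P ≈ 0.874 atm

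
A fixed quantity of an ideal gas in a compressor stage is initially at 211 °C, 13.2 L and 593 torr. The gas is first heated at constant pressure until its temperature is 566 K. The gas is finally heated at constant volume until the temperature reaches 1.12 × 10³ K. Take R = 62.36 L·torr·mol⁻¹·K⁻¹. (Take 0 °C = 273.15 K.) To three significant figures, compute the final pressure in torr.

P₃ ≈ 1.17e+03 torr

Convert: T₁ = 484.1 K.
P constant ⇒ V ∝ T: P₂ = P₁; V₂ = V₁·(T₂/T₁) = 15.43 L.
V constant ⇒ P ∝ T: V₃ = V₂; P₃ = P₂·(T₃/T₂) = 1173 torr.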